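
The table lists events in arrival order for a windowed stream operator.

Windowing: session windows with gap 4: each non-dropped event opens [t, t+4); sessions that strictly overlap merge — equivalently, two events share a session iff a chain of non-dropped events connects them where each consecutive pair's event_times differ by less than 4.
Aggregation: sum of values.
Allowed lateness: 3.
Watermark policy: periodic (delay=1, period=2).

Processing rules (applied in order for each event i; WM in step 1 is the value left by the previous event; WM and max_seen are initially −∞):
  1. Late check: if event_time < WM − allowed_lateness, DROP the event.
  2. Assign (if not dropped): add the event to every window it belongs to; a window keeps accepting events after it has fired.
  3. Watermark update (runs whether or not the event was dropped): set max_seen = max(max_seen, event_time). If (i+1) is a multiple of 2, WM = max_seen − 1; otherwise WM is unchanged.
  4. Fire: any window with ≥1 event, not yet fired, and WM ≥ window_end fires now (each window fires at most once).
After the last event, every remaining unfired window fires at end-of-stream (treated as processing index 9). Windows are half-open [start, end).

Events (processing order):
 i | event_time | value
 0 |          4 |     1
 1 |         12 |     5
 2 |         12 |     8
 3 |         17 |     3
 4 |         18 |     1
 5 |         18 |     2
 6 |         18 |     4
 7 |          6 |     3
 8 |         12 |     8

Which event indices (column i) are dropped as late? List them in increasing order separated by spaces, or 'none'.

i=0 t=4 v=1: → [4,8); WM=−∞
i=1 t=12 v=5: → [12,16); WM=11
i=2 t=12 v=8: → [12,16); WM=11
i=3 t=17 v=3: → [17,21); WM=16
i=4 t=18 v=1: → [17,22); WM=16
i=5 t=18 v=2: → [17,22); WM=17
i=6 t=18 v=4: → [17,22); WM=17
i=7 t=6 v=3: DROP (t<17-3); WM=17
i=8 t=12 v=8: DROP (t<17-3); WM=17

7 8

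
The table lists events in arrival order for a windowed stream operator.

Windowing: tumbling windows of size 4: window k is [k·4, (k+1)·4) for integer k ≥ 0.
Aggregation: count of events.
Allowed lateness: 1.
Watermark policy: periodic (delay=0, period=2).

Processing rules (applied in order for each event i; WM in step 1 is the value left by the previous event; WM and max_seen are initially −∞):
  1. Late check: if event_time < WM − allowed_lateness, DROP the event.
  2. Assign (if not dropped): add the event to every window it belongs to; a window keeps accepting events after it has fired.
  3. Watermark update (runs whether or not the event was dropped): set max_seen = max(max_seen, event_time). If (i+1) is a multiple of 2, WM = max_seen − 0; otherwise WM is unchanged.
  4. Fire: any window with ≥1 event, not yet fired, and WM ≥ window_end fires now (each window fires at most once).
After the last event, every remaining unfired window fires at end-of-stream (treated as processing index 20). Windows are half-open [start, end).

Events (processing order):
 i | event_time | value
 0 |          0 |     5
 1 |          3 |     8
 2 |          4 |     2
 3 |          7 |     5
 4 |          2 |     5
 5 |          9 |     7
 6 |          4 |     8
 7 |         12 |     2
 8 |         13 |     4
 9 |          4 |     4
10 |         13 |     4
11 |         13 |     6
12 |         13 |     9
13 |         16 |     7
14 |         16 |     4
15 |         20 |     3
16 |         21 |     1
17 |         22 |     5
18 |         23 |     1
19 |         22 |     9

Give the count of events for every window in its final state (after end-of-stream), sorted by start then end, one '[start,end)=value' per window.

i=0 t=0 v=5: → [0,4); WM=−∞
i=1 t=3 v=8: → [0,4); WM=3
i=2 t=4 v=2: → [4,8); WM=3
i=3 t=7 v=5: → [4,8); WM=7; [0,4) fires=2
i=4 t=2 v=5: DROP (t<7-1); WM=7
i=5 t=9 v=7: → [8,12); WM=9; [4,8) fires=2
i=6 t=4 v=8: DROP (t<9-1); WM=9
i=7 t=12 v=2: → [12,16); WM=12; [8,12) fires=1
i=8 t=13 v=4: → [12,16); WM=12
i=9 t=4 v=4: DROP (t<12-1); WM=13
i=10 t=13 v=4: → [12,16); WM=13
i=11 t=13 v=6: → [12,16); WM=13
i=12 t=13 v=9: → [12,16); WM=13
i=13 t=16 v=7: → [16,20); WM=16; [12,16) fires=5
i=14 t=16 v=4: → [16,20); WM=16
i=15 t=20 v=3: → [20,24); WM=20; [16,20) fires=2
i=16 t=21 v=1: → [20,24); WM=20
i=17 t=22 v=5: → [20,24); WM=22
i=18 t=23 v=1: → [20,24); WM=22
i=19 t=22 v=9: → [20,24); WM=23

[0,4)=2 [4,8)=2 [8,12)=1 [12,16)=5 [16,20)=2 [20,24)=5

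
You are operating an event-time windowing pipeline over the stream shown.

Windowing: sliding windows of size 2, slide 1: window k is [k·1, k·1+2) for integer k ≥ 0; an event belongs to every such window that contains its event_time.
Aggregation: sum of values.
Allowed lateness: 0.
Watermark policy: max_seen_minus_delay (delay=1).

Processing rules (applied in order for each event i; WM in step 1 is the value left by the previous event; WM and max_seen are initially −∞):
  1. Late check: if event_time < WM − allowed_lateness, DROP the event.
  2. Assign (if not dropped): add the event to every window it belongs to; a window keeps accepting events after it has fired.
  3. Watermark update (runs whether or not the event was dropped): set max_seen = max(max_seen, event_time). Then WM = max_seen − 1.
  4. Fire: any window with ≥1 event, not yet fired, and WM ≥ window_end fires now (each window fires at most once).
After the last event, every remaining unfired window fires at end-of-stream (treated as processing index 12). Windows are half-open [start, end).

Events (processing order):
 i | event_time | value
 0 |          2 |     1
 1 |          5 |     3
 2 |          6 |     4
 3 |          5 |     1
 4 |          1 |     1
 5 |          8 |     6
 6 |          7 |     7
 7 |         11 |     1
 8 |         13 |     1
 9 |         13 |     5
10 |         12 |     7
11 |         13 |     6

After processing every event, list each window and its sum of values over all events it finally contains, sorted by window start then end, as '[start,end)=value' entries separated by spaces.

[1,3)=1 [2,4)=1 [4,6)=4 [5,7)=8 [6,8)=11 [7,9)=13 [8,10)=6 [10,12)=1 [11,13)=8 [12,14)=19 [13,15)=12

i=0 t=2 v=1: → [2,4),[1,3); WM=1
i=1 t=5 v=3: → [5,7),[4,6); WM=4; [1,3) fires=1 [2,4) fires=1
i=2 t=6 v=4: → [6,8),[5,7); WM=5
i=3 t=5 v=1: → [5,7),[4,6); WM=5
i=4 t=1 v=1: DROP (t<5-0); WM=5
i=5 t=8 v=6: → [8,10),[7,9); WM=7; [4,6) fires=4 [5,7) fires=8
i=6 t=7 v=7: → [7,9),[6,8); WM=7
i=7 t=11 v=1: → [11,13),[10,12); WM=10; [6,8) fires=11 [7,9) fires=13 [8,10) fires=6
i=8 t=13 v=1: → [13,15),[12,14); WM=12; [10,12) fires=1
i=9 t=13 v=5: → [13,15),[12,14); WM=12
i=10 t=12 v=7: → [12,14),[11,13); WM=12
i=11 t=13 v=6: → [13,15),[12,14); WM=12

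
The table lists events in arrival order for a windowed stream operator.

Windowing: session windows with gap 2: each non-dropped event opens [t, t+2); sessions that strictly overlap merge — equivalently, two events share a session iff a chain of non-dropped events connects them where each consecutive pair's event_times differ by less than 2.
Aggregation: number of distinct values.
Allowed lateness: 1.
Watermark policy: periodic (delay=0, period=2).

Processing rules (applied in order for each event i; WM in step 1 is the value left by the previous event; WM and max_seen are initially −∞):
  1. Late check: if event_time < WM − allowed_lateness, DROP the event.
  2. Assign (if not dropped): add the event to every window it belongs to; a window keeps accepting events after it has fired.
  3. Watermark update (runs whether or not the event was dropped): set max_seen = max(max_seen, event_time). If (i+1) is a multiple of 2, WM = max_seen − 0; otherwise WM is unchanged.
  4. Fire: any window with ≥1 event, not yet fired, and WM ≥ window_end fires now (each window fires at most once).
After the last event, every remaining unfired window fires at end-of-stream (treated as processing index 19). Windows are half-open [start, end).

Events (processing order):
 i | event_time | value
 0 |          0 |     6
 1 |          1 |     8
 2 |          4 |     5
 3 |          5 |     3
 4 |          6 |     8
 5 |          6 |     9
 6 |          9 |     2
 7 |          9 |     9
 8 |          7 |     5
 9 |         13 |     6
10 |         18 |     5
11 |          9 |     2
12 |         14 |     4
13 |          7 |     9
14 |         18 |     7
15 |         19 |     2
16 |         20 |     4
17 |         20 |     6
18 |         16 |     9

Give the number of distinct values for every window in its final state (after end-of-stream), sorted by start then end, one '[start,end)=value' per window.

i=0 t=0 v=6: → [0,2); WM=−∞
i=1 t=1 v=8: → [0,3); WM=1
i=2 t=4 v=5: → [4,6); WM=1
i=3 t=5 v=3: → [4,7); WM=5
i=4 t=6 v=8: → [4,8); WM=5
i=5 t=6 v=9: → [4,8); WM=6
i=6 t=9 v=2: → [9,11); WM=6
i=7 t=9 v=9: → [9,11); WM=9
i=8 t=7 v=5: DROP (t<9-1); WM=9
i=9 t=13 v=6: → [13,15); WM=13
i=10 t=18 v=5: → [18,20); WM=13
i=11 t=9 v=2: DROP (t<13-1); WM=18
i=12 t=14 v=4: DROP (t<18-1); WM=18
i=13 t=7 v=9: DROP (t<18-1); WM=18
i=14 t=18 v=7: → [18,20); WM=18
i=15 t=19 v=2: → [18,21); WM=19
i=16 t=20 v=4: → [18,22); WM=19
i=17 t=20 v=6: → [18,22); WM=20
i=18 t=16 v=9: DROP (t<20-1); WM=20

[0,3)=2 [4,8)=4 [9,11)=2 [13,15)=1 [18,22)=5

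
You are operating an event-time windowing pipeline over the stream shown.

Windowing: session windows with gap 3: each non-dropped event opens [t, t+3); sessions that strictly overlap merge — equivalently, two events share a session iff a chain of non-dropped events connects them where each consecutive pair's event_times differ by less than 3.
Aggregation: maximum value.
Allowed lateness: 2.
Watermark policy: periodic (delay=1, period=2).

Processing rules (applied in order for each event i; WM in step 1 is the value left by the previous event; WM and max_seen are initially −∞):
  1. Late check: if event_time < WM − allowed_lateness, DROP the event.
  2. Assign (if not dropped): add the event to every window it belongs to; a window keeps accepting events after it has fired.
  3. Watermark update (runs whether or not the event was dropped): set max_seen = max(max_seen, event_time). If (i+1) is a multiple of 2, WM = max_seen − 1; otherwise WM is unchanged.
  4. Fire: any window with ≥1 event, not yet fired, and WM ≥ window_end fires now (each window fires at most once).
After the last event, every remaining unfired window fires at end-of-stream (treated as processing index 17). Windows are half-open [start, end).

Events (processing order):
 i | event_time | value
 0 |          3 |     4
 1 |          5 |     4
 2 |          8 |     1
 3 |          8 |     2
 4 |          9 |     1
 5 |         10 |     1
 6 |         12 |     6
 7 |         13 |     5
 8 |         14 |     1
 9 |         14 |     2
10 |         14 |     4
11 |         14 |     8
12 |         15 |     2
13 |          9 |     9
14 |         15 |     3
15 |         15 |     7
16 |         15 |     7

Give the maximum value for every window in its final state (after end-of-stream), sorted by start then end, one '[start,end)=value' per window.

i=0 t=3 v=4: → [3,6); WM=−∞
i=1 t=5 v=4: → [3,8); WM=4
i=2 t=8 v=1: → [8,11); WM=4
i=3 t=8 v=2: → [8,11); WM=7
i=4 t=9 v=1: → [8,12); WM=7
i=5 t=10 v=1: → [8,13); WM=9
i=6 t=12 v=6: → [8,15); WM=9
i=7 t=13 v=5: → [8,16); WM=12
i=8 t=14 v=1: → [8,17); WM=12
i=9 t=14 v=2: → [8,17); WM=13
i=10 t=14 v=4: → [8,17); WM=13
i=11 t=14 v=8: → [8,17); WM=13
i=12 t=15 v=2: → [8,18); WM=13
i=13 t=9 v=9: DROP (t<13-2); WM=14
i=14 t=15 v=3: → [8,18); WM=14
i=15 t=15 v=7: → [8,18); WM=14
i=16 t=15 v=7: → [8,18); WM=14

[3,8)=4 [8,18)=8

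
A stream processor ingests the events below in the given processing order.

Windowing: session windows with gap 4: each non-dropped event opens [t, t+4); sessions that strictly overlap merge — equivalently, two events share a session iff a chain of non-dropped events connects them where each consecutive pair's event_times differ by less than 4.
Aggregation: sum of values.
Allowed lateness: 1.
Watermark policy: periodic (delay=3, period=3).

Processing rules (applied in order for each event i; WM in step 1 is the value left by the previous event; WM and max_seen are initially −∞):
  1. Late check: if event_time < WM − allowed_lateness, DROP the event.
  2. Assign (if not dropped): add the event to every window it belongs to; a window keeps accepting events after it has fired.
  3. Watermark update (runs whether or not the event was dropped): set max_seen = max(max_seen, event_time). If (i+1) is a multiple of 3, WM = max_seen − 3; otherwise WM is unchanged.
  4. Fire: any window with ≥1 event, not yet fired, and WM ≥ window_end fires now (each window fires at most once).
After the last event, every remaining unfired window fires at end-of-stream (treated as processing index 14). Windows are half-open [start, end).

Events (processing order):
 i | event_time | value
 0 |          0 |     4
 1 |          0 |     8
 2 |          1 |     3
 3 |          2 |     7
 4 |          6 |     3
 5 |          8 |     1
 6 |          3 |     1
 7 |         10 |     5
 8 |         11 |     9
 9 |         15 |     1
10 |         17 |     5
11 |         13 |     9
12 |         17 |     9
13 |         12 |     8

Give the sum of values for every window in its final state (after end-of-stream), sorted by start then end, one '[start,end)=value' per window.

i=0 t=0 v=4: → [0,4); WM=−∞
i=1 t=0 v=8: → [0,4); WM=−∞
i=2 t=1 v=3: → [0,5); WM=-2
i=3 t=2 v=7: → [0,6); WM=-2
i=4 t=6 v=3: → [6,10); WM=-2
i=5 t=8 v=1: → [6,12); WM=5
i=6 t=3 v=1: DROP (t<5-1); WM=5
i=7 t=10 v=5: → [6,14); WM=5
i=8 t=11 v=9: → [6,15); WM=8
i=9 t=15 v=1: → [15,19); WM=8
i=10 t=17 v=5: → [15,21); WM=8
i=11 t=13 v=9: → [6,21); WM=14
i=12 t=17 v=9: → [6,21); WM=14
i=13 t=12 v=8: DROP (t<14-1); WM=14

[0,6)=22 [6,21)=42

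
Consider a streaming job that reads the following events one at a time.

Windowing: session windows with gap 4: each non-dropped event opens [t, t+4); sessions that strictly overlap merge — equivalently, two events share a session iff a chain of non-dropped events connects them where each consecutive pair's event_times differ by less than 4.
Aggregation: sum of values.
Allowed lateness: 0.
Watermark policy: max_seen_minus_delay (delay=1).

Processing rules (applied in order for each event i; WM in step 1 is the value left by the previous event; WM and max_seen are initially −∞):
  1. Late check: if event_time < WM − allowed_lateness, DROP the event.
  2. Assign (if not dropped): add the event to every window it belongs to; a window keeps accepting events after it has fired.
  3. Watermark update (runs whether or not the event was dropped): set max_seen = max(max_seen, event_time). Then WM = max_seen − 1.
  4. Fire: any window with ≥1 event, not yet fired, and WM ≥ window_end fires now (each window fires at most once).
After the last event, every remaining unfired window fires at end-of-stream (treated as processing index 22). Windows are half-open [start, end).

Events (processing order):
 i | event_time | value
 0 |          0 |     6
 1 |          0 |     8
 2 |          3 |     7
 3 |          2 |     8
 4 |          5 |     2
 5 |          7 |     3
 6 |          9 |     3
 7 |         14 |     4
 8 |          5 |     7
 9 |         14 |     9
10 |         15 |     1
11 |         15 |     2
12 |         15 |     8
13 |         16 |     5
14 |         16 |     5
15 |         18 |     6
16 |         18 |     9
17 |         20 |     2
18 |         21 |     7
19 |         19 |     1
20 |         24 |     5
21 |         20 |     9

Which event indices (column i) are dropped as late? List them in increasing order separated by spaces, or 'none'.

8 19 21

i=0 t=0 v=6: → [0,4); WM=-1
i=1 t=0 v=8: → [0,4); WM=-1
i=2 t=3 v=7: → [0,7); WM=2
i=3 t=2 v=8: → [0,7); WM=2
i=4 t=5 v=2: → [0,9); WM=4
i=5 t=7 v=3: → [0,11); WM=6
i=6 t=9 v=3: → [0,13); WM=8
i=7 t=14 v=4: → [14,18); WM=13
i=8 t=5 v=7: DROP (t<13-0); WM=13
i=9 t=14 v=9: → [14,18); WM=13
i=10 t=15 v=1: → [14,19); WM=14
i=11 t=15 v=2: → [14,19); WM=14
i=12 t=15 v=8: → [14,19); WM=14
i=13 t=16 v=5: → [14,20); WM=15
i=14 t=16 v=5: → [14,20); WM=15
i=15 t=18 v=6: → [14,22); WM=17
i=16 t=18 v=9: → [14,22); WM=17
i=17 t=20 v=2: → [14,24); WM=19
i=18 t=21 v=7: → [14,25); WM=20
i=19 t=19 v=1: DROP (t<20-0); WM=20
i=20 t=24 v=5: → [14,28); WM=23
i=21 t=20 v=9: DROP (t<23-0); WM=23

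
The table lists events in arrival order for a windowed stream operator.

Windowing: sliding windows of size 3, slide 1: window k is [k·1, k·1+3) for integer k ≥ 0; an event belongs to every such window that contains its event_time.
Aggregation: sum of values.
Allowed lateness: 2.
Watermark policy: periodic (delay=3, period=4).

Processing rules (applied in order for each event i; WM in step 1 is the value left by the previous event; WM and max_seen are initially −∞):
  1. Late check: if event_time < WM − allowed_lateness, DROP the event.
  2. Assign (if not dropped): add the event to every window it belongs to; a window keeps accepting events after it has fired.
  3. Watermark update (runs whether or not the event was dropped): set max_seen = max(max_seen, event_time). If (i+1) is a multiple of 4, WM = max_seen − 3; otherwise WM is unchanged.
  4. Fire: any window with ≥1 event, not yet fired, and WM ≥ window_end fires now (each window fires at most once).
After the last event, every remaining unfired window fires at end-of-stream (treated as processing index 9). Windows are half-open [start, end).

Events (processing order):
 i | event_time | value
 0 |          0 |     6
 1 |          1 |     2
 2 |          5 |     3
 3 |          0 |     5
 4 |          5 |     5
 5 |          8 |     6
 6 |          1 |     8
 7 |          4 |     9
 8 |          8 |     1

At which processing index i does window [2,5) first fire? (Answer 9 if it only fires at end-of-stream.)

i=0 t=0 v=6: → [0,3); WM=−∞
i=1 t=1 v=2: → [1,4),[0,3); WM=−∞
i=2 t=5 v=3: → [5,8),[4,7),[3,6); WM=−∞
i=3 t=0 v=5: → [0,3); WM=2
i=4 t=5 v=5: → [5,8),[4,7),[3,6); WM=2
i=5 t=8 v=6: → [8,11),[7,10),[6,9); WM=2
i=6 t=1 v=8: → [1,4),[0,3); WM=2
i=7 t=4 v=9: → [4,7),[3,6),[2,5); WM=5; [0,3) fires=21 [1,4) fires=10 [2,5) fires=9
i=8 t=8 v=1: → [8,11),[7,10),[6,9); WM=5

7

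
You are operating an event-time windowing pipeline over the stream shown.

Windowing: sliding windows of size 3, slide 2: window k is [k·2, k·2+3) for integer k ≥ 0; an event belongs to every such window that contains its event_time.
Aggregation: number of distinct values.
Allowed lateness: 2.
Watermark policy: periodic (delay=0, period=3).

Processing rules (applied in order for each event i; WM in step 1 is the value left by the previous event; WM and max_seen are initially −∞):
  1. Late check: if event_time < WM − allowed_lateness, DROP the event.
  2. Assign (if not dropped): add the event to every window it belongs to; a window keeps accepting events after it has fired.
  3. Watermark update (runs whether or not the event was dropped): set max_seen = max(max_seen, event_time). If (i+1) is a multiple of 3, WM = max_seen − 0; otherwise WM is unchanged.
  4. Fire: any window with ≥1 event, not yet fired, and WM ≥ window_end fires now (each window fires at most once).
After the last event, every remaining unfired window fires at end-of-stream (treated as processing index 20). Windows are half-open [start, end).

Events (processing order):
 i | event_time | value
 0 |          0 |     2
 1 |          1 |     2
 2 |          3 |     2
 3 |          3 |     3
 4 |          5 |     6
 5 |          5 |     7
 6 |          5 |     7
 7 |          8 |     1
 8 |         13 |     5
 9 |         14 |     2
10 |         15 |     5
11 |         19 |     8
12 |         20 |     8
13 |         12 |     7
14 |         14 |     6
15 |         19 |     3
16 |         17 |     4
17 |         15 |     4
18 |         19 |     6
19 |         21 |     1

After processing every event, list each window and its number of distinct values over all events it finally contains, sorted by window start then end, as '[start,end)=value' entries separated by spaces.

[0,3)=1 [2,5)=2 [4,7)=2 [6,9)=1 [8,11)=1 [12,15)=2 [14,17)=2 [18,21)=3 [20,23)=2

i=0 t=0 v=2: → [0,3); WM=−∞
i=1 t=1 v=2: → [0,3); WM=−∞
i=2 t=3 v=2: → [2,5); WM=3; [0,3) fires=1
i=3 t=3 v=3: → [2,5); WM=3
i=4 t=5 v=6: → [4,7); WM=3
i=5 t=5 v=7: → [4,7); WM=5; [2,5) fires=2
i=6 t=5 v=7: → [4,7); WM=5
i=7 t=8 v=1: → [8,11),[6,9); WM=5
i=8 t=13 v=5: → [12,15); WM=13; [4,7) fires=2 [6,9) fires=1 [8,11) fires=1
i=9 t=14 v=2: → [14,17),[12,15); WM=13
i=10 t=15 v=5: → [14,17); WM=13
i=11 t=19 v=8: → [18,21); WM=19; [12,15) fires=2 [14,17) fires=2
i=12 t=20 v=8: → [20,23),[18,21); WM=19
i=13 t=12 v=7: DROP (t<19-2); WM=19
i=14 t=14 v=6: DROP (t<19-2); WM=20
i=15 t=19 v=3: → [18,21); WM=20
i=16 t=17 v=4: DROP (t<20-2); WM=20
i=17 t=15 v=4: DROP (t<20-2); WM=20
i=18 t=19 v=6: → [18,21); WM=20
i=19 t=21 v=1: → [20,23); WM=20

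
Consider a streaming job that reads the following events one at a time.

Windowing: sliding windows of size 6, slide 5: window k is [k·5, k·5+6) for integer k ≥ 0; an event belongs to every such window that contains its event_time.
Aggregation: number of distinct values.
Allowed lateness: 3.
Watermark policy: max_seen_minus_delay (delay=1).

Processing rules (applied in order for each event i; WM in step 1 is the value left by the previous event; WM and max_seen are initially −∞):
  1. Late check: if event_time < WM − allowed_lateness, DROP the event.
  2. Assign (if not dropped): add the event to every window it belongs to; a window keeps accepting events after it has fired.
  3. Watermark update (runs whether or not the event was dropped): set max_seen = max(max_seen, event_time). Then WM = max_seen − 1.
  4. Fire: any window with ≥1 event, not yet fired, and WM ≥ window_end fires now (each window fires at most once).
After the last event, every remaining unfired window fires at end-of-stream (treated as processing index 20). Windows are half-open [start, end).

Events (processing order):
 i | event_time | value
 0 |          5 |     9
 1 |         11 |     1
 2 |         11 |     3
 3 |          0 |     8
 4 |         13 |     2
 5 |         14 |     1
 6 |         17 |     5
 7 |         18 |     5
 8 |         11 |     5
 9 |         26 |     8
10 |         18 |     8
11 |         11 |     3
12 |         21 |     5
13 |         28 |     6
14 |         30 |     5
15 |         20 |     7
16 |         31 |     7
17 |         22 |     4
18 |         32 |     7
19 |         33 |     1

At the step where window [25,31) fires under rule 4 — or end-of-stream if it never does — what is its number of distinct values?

i=0 t=5 v=9: → [5,11),[0,6); WM=4
i=1 t=11 v=1: → [10,16); WM=10; [0,6) fires=1
i=2 t=11 v=3: → [10,16); WM=10
i=3 t=0 v=8: DROP (t<10-3); WM=10
i=4 t=13 v=2: → [10,16); WM=12; [5,11) fires=1
i=5 t=14 v=1: → [10,16); WM=13
i=6 t=17 v=5: → [15,21); WM=16; [10,16) fires=3
i=7 t=18 v=5: → [15,21); WM=17
i=8 t=11 v=5: DROP (t<17-3); WM=17
i=9 t=26 v=8: → [25,31); WM=25; [15,21) fires=1
i=10 t=18 v=8: DROP (t<25-3); WM=25
i=11 t=11 v=3: DROP (t<25-3); WM=25
i=12 t=21 v=5: DROP (t<25-3); WM=25
i=13 t=28 v=6: → [25,31); WM=27
i=14 t=30 v=5: → [30,36),[25,31); WM=29
i=15 t=20 v=7: DROP (t<29-3); WM=29
i=16 t=31 v=7: → [30,36); WM=30
i=17 t=22 v=4: DROP (t<30-3); WM=30
i=18 t=32 v=7: → [30,36); WM=31; [25,31) fires=3
i=19 t=33 v=1: → [30,36); WM=32

3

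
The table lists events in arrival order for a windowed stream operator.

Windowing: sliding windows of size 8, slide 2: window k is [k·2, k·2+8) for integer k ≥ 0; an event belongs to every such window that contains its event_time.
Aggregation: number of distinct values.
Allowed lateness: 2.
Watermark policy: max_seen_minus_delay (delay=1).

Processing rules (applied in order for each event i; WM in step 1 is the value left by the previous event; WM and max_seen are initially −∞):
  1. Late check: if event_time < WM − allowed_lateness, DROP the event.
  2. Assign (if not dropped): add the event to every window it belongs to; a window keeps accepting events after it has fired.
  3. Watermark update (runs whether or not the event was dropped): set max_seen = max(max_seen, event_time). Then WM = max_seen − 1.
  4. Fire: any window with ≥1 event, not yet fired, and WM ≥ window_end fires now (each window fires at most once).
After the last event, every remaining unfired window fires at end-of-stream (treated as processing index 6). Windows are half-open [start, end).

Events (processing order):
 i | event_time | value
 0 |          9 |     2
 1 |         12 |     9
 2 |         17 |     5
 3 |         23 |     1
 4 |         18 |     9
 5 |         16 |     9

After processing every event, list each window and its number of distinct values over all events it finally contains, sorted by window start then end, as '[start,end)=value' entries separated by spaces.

[2,10)=1 [4,12)=1 [6,14)=2 [8,16)=2 [10,18)=2 [12,20)=2 [14,22)=1 [16,24)=2 [18,26)=1 [20,28)=1 [22,30)=1

i=0 t=9 v=2: → [8,16),[6,14),[4,12),[2,10); WM=8
i=1 t=12 v=9: → [12,20),[10,18),[8,16),[6,14); WM=11; [2,10) fires=1
i=2 t=17 v=5: → [16,24),[14,22),[12,20),[10,18); WM=16; [4,12) fires=1 [6,14) fires=2 [8,16) fires=2
i=3 t=23 v=1: → [22,30),[20,28),[18,26),[16,24); WM=22; [10,18) fires=2 [12,20) fires=2 [14,22) fires=1
i=4 t=18 v=9: DROP (t<22-2); WM=22
i=5 t=16 v=9: DROP (t<22-2); WM=22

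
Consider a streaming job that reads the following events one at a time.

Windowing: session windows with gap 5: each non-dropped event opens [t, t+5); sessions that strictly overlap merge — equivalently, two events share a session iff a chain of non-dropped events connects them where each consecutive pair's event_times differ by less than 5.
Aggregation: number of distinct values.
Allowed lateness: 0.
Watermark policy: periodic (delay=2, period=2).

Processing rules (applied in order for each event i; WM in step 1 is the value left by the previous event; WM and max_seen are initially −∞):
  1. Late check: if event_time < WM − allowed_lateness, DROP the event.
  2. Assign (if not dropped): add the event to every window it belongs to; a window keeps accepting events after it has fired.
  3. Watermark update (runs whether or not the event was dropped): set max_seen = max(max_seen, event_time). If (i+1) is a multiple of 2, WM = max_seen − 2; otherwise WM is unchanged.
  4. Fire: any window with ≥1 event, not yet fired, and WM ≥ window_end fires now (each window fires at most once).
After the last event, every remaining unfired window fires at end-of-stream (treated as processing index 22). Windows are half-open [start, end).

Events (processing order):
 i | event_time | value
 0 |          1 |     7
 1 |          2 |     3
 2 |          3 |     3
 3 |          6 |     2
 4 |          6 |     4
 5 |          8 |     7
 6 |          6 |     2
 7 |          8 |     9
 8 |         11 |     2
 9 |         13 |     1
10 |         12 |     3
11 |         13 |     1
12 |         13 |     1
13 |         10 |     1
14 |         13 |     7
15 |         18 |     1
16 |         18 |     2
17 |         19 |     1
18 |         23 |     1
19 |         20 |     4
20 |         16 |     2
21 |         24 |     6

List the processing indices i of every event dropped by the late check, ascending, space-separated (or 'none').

i=0 t=1 v=7: → [1,6); WM=−∞
i=1 t=2 v=3: → [1,7); WM=0
i=2 t=3 v=3: → [1,8); WM=0
i=3 t=6 v=2: → [1,11); WM=4
i=4 t=6 v=4: → [1,11); WM=4
i=5 t=8 v=7: → [1,13); WM=6
i=6 t=6 v=2: → [1,13); WM=6
i=7 t=8 v=9: → [1,13); WM=6
i=8 t=11 v=2: → [1,16); WM=6
i=9 t=13 v=1: → [1,18); WM=11
i=10 t=12 v=3: → [1,18); WM=11
i=11 t=13 v=1: → [1,18); WM=11
i=12 t=13 v=1: → [1,18); WM=11
i=13 t=10 v=1: DROP (t<11-0); WM=11
i=14 t=13 v=7: → [1,18); WM=11
i=15 t=18 v=1: → [18,23); WM=16
i=16 t=18 v=2: → [18,23); WM=16
i=17 t=19 v=1: → [18,24); WM=17
i=18 t=23 v=1: → [18,28); WM=17
i=19 t=20 v=4: → [18,28); WM=21
i=20 t=16 v=2: DROP (t<21-0); WM=21
i=21 t=24 v=6: → [18,29); WM=22

13 20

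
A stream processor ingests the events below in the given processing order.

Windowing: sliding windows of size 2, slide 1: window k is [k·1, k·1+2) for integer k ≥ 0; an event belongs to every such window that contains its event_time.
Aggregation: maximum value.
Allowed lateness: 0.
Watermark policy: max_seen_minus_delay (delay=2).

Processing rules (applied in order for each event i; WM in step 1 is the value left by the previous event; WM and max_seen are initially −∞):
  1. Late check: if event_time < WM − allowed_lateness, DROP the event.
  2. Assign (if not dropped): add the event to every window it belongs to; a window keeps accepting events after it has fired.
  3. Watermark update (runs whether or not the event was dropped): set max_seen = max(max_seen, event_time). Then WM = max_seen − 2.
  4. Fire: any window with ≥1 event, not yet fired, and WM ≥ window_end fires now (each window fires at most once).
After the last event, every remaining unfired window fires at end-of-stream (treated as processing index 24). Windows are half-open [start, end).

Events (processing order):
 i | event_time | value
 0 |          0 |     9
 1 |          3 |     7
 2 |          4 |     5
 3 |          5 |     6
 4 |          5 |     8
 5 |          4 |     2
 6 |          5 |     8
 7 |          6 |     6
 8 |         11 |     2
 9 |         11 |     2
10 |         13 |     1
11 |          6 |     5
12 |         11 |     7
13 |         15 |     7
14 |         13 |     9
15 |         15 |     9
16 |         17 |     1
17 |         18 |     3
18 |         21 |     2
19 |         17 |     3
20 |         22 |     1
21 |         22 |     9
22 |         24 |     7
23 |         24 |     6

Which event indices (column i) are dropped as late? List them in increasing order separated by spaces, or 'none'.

11 19

i=0 t=0 v=9: → [0,2); WM=-2
i=1 t=3 v=7: → [3,5),[2,4); WM=1
i=2 t=4 v=5: → [4,6),[3,5); WM=2; [0,2) fires=9
i=3 t=5 v=6: → [5,7),[4,6); WM=3
i=4 t=5 v=8: → [5,7),[4,6); WM=3
i=5 t=4 v=2: → [4,6),[3,5); WM=3
i=6 t=5 v=8: → [5,7),[4,6); WM=3
i=7 t=6 v=6: → [6,8),[5,7); WM=4; [2,4) fires=7
i=8 t=11 v=2: → [11,13),[10,12); WM=9; [3,5) fires=7 [4,6) fires=8 [5,7) fires=8 [6,8) fires=6
i=9 t=11 v=2: → [11,13),[10,12); WM=9
i=10 t=13 v=1: → [13,15),[12,14); WM=11
i=11 t=6 v=5: DROP (t<11-0); WM=11
i=12 t=11 v=7: → [11,13),[10,12); WM=11
i=13 t=15 v=7: → [15,17),[14,16); WM=13; [10,12) fires=7 [11,13) fires=7
i=14 t=13 v=9: → [13,15),[12,14); WM=13
i=15 t=15 v=9: → [15,17),[14,16); WM=13
i=16 t=17 v=1: → [17,19),[16,18); WM=15; [12,14) fires=9 [13,15) fires=9
i=17 t=18 v=3: → [18,20),[17,19); WM=16; [14,16) fires=9
i=18 t=21 v=2: → [21,23),[20,22); WM=19; [15,17) fires=9 [16,18) fires=1 [17,19) fires=3
i=19 t=17 v=3: DROP (t<19-0); WM=19
i=20 t=22 v=1: → [22,24),[21,23); WM=20; [18,20) fires=3
i=21 t=22 v=9: → [22,24),[21,23); WM=20
i=22 t=24 v=7: → [24,26),[23,25); WM=22; [20,22) fires=2
i=23 t=24 v=6: → [24,26),[23,25); WM=22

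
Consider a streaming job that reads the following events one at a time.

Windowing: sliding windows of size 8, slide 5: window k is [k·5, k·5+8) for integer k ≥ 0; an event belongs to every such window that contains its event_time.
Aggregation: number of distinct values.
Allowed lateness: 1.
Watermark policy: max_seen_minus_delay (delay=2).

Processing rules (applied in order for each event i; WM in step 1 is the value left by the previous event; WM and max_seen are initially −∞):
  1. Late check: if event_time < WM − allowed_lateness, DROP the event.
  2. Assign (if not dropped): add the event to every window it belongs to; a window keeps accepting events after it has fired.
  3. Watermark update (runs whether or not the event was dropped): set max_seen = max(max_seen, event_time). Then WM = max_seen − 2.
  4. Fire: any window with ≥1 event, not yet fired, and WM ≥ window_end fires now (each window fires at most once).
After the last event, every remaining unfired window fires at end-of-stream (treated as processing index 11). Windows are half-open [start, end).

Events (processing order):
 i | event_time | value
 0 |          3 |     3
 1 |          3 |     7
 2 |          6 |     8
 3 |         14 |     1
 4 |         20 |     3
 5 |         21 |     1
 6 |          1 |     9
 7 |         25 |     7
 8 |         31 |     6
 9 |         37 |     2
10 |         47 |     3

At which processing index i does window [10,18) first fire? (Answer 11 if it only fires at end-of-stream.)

4

i=0 t=3 v=3: → [0,8); WM=1
i=1 t=3 v=7: → [0,8); WM=1
i=2 t=6 v=8: → [5,13),[0,8); WM=4
i=3 t=14 v=1: → [10,18); WM=12; [0,8) fires=3
i=4 t=20 v=3: → [20,28),[15,23); WM=18; [5,13) fires=1 [10,18) fires=1
i=5 t=21 v=1: → [20,28),[15,23); WM=19
i=6 t=1 v=9: DROP (t<19-1); WM=19
i=7 t=25 v=7: → [25,33),[20,28); WM=23; [15,23) fires=2
i=8 t=31 v=6: → [30,38),[25,33); WM=29; [20,28) fires=3
i=9 t=37 v=2: → [35,43),[30,38); WM=35; [25,33) fires=2
i=10 t=47 v=3: → [45,53),[40,48); WM=45; [30,38) fires=2 [35,43) fires=1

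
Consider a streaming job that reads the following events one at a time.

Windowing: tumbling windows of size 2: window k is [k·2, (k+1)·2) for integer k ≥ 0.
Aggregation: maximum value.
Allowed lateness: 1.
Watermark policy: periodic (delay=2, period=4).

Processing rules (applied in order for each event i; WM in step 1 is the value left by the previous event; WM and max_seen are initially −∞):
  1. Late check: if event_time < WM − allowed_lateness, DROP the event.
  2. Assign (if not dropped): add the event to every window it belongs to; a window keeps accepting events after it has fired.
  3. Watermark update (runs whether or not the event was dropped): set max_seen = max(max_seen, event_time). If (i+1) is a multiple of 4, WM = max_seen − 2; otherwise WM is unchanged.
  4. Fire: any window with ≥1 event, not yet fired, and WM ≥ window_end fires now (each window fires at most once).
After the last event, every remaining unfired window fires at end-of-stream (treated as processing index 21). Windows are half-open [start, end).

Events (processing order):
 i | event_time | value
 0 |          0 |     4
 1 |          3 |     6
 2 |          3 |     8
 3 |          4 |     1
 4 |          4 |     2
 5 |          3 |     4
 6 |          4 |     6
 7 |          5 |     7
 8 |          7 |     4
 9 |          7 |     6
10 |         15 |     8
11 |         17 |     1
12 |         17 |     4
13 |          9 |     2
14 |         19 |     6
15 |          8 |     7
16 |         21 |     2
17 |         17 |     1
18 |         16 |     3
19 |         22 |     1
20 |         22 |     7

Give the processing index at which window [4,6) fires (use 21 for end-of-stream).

11

i=0 t=0 v=4: → [0,2); WM=−∞
i=1 t=3 v=6: → [2,4); WM=−∞
i=2 t=3 v=8: → [2,4); WM=−∞
i=3 t=4 v=1: → [4,6); WM=2; [0,2) fires=4
i=4 t=4 v=2: → [4,6); WM=2
i=5 t=3 v=4: → [2,4); WM=2
i=6 t=4 v=6: → [4,6); WM=2
i=7 t=5 v=7: → [4,6); WM=3
i=8 t=7 v=4: → [6,8); WM=3
i=9 t=7 v=6: → [6,8); WM=3
i=10 t=15 v=8: → [14,16); WM=3
i=11 t=17 v=1: → [16,18); WM=15; [2,4) fires=8 [4,6) fires=7 [6,8) fires=6
i=12 t=17 v=4: → [16,18); WM=15
i=13 t=9 v=2: DROP (t<15-1); WM=15
i=14 t=19 v=6: → [18,20); WM=15
i=15 t=8 v=7: DROP (t<15-1); WM=17; [14,16) fires=8
i=16 t=21 v=2: → [20,22); WM=17
i=17 t=17 v=1: → [16,18); WM=17
i=18 t=16 v=3: → [16,18); WM=17
i=19 t=22 v=1: → [22,24); WM=20; [16,18) fires=4 [18,20) fires=6
i=20 t=22 v=7: → [22,24); WM=20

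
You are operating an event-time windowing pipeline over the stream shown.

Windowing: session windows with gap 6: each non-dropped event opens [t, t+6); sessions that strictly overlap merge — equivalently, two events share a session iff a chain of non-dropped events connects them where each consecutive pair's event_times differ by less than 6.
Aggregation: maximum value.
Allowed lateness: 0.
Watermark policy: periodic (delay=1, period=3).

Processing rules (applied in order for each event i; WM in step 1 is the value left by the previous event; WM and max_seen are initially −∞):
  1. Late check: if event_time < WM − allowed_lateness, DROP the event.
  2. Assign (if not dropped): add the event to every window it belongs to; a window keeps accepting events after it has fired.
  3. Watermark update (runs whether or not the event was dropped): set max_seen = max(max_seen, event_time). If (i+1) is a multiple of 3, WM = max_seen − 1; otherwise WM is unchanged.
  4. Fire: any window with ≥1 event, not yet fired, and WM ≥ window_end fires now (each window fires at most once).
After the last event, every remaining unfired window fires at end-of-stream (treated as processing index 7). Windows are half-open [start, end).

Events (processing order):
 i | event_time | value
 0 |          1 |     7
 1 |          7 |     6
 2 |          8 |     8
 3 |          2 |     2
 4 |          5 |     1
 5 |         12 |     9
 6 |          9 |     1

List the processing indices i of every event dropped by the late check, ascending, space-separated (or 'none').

i=0 t=1 v=7: → [1,7); WM=−∞
i=1 t=7 v=6: → [7,13); WM=−∞
i=2 t=8 v=8: → [7,14); WM=7
i=3 t=2 v=2: DROP (t<7-0); WM=7
i=4 t=5 v=1: DROP (t<7-0); WM=7
i=5 t=12 v=9: → [7,18); WM=11
i=6 t=9 v=1: DROP (t<11-0); WM=11

3 4 6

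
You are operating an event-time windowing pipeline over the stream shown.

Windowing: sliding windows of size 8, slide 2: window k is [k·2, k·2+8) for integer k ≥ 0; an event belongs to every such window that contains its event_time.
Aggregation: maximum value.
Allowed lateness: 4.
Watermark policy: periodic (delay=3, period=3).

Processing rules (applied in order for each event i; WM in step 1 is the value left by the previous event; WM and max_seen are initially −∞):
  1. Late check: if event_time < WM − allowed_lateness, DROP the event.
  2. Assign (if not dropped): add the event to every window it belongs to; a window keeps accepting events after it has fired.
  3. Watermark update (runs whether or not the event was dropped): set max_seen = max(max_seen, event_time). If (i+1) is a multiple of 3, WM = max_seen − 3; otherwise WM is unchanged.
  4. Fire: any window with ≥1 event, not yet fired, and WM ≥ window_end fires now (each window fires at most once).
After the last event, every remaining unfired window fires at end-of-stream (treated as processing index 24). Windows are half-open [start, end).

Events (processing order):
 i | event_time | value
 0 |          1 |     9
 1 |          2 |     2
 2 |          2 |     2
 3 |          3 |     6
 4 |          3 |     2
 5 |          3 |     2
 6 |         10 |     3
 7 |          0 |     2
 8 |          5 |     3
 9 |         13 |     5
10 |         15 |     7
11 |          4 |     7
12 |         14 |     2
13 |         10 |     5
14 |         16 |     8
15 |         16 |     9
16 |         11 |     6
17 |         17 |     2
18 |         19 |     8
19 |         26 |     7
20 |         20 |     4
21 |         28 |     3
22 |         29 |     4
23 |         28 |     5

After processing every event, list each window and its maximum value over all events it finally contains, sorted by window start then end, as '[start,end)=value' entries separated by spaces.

[0,8)=9 [2,10)=7 [4,12)=7 [6,14)=6 [8,16)=7 [10,18)=9 [12,20)=9 [14,22)=9 [16,24)=9 [18,26)=8 [20,28)=7 [22,30)=7 [24,32)=7 [26,34)=7 [28,36)=5

i=0 t=1 v=9: → [0,8); WM=−∞
i=1 t=2 v=2: → [2,10),[0,8); WM=−∞
i=2 t=2 v=2: → [2,10),[0,8); WM=-1
i=3 t=3 v=6: → [2,10),[0,8); WM=-1
i=4 t=3 v=2: → [2,10),[0,8); WM=-1
i=5 t=3 v=2: → [2,10),[0,8); WM=0
i=6 t=10 v=3: → [10,18),[8,16),[6,14),[4,12); WM=0
i=7 t=0 v=2: → [0,8); WM=0
i=8 t=5 v=3: → [4,12),[2,10),[0,8); WM=7
i=9 t=13 v=5: → [12,20),[10,18),[8,16),[6,14); WM=7
i=10 t=15 v=7: → [14,22),[12,20),[10,18),[8,16); WM=7
i=11 t=4 v=7: → [4,12),[2,10),[0,8); WM=12; [0,8) fires=9 [2,10) fires=7 [4,12) fires=7
i=12 t=14 v=2: → [14,22),[12,20),[10,18),[8,16); WM=12
i=13 t=10 v=5: → [10,18),[8,16),[6,14),[4,12); WM=12
i=14 t=16 v=8: → [16,24),[14,22),[12,20),[10,18); WM=13
i=15 t=16 v=9: → [16,24),[14,22),[12,20),[10,18); WM=13
i=16 t=11 v=6: → [10,18),[8,16),[6,14),[4,12); WM=13
i=17 t=17 v=2: → [16,24),[14,22),[12,20),[10,18); WM=14; [6,14) fires=6
i=18 t=19 v=8: → [18,26),[16,24),[14,22),[12,20); WM=14
i=19 t=26 v=7: → [26,34),[24,32),[22,30),[20,28); WM=14
i=20 t=20 v=4: → [20,28),[18,26),[16,24),[14,22); WM=23; [8,16) fires=7 [10,18) fires=9 [12,20) fires=9 [14,22) fires=9
i=21 t=28 v=3: → [28,36),[26,34),[24,32),[22,30); WM=23
i=22 t=29 v=4: → [28,36),[26,34),[24,32),[22,30); WM=23
i=23 t=28 v=5: → [28,36),[26,34),[24,32),[22,30); WM=26; [16,24) fires=9 [18,26) fires=8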